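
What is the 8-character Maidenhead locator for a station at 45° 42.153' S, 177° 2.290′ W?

Offset from 180°W / 90°S: lon 2.96183°, lat 44.29745°.
Field (20°×10°, letters A–R): lon ⌊2.96183/20⌋ = 0 → A; lat ⌊44.29745/10⌋ = 4 → E.
Square (2°×1°, digits 0–9): lon ⌊2.96183/2⌋ = 1; lat ⌊4.29745/1⌋ = 4.
Subsquare (5′×2.5′, letters a–x): lon ⌊0.96183/0.0833333⌋ = 11 → l; lat ⌊0.29745/0.0416667⌋ = 7 → h.
Extended square (30″×15″, digits 0–9): lon ⌊0.04517/0.00833333⌋ = 5; lat ⌊0.00578/0.00416667⌋ = 1.

AE14lh51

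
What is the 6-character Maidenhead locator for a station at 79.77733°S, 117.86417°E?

OB80wf

Offset from 180°W / 90°S: lon 297.8642°, lat 10.2227°.
Field: lon ⌊297.8642/20⌋ = 14 → O; lat ⌊10.2227/10⌋ = 1 → B.
Square: lon ⌊17.8642/2⌋ = 8; lat ⌊0.2227/1⌋ = 0.
Subsquare: lon ⌊1.8642/0.0833333⌋ = 22 → w; lat ⌊0.2227/0.0416667⌋ = 5 → f.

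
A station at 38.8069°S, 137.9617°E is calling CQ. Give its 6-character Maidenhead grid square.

Offset from 180°W / 90°S: lon 317.9617°, lat 51.1931°.
Field: 317.9617/20 → 15 → P, 51.1931/10 → 5 → F; chars PF.
Square: 17.9617/2 → 8, 1.1931/1 → 1; chars 81.
Subsquare: 1.9617/0.0833333 → 23 → x, 0.1931/0.0416667 → 4 → e; chars xe.

PF81xe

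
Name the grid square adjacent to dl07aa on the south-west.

CL96xx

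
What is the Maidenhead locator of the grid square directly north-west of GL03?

FL94

Longitude square 0; −1 → -1, wraps to 9, carry into field.
Longitude field G = 6; −1 → 5 = F.
Latitude square 3; +1 → 4.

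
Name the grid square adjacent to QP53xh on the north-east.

QP63ai

Longitude subsquare x = 23; +1 → 24, wraps to 0 = a, carry into square.
Longitude square 5; +1 → 6.
Latitude subsquare h = 7; +1 → 8 = i.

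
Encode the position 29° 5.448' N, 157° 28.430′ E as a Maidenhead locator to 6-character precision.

QL89rc

Add 180° to longitude and 90° to latitude: 337.4738, 119.0908.
Field: 337.4738/20 → 16 → Q, 119.0908/10 → 11 → L; chars QL.
Square: 17.4738/2 → 8, 9.0908/1 → 9; chars 89.
Subsquare: 1.4738/0.0833333 → 17 → r, 0.0908/0.0416667 → 2 → c; chars rc.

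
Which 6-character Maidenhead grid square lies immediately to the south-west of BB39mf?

BB39le

Longitude subsquare m = 12; −1 → 11 = l.
Latitude subsquare f = 5; −1 → 4 = e.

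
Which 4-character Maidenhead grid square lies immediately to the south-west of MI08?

Longitude square 0; −1 → -1, wraps to 9, carry into field.
Longitude field M = 12; −1 → 11 = L.
Latitude square 8; −1 → 7.

LI97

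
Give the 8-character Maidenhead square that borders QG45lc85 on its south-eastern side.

QG45lc94

Longitude extended square 8; +1 → 9.
Latitude extended square 5; −1 → 4.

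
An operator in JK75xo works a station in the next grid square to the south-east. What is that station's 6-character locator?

Longitude subsquare x = 23; +1 → 24, wraps to 0 = a, carry into square.
Longitude square 7; +1 → 8.
Latitude subsquare o = 14; −1 → 13 = n.

JK85an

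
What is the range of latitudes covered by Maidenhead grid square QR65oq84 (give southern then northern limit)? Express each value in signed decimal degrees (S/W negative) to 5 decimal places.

85.68333, 85.68750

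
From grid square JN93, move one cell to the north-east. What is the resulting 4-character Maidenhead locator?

KN04

Longitude square 9; +1 → 10, wraps to 0, carry into field.
Longitude field J = 9; +1 → 10 = K.
Latitude square 3; +1 → 4.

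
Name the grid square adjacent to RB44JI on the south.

Latitude subsquare i = 8; −1 → 7 = h.
The longitude characters are unchanged.

RB44jh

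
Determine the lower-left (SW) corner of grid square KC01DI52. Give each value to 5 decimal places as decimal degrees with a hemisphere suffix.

68.65833° S, 20.29167° E

Field K=10, C=2: +10·20° lon, +2·10° lat → SW at lon 20°, lat -70°.
Square 0, 1: +0·2° lon, +1·1° lat → SW at lon 20°, lat -69°.
Subsquare d=3, i=8: +3·0.0833333° lon, +8·0.0416667° lat → SW at lon 20.25°, lat -68.6667°.
Extended square 5, 2: +5·0.00833333° lon, +2·0.00416667° lat → SW at lon 20.2917°, lat -68.6583°.
latitude 68.65833° S, longitude 20.29167° E.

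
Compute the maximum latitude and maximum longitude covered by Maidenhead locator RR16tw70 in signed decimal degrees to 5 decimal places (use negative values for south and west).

Field R=17, R=17: +17·20° lon, +17·10° lat → SW at lon 160°, lat 80°.
Square 1, 6: +1·2° lon, +6·1° lat → SW at lon 162°, lat 86°.
Subsquare t=19, w=22: +19·0.0833333° lon, +22·0.0416667° lat → SW at lon 163.583°, lat 86.9167°.
Extended square 7, 0: +7·0.00833333° lon, +0·0.00416667° lat → SW at lon 163.642°, lat 86.9167°.
Cell spans 0.00833333° lon × 0.00416667° lat. NE corner is SW corner plus one full cell.
latitude 86.92083, longitude 163.65000.

86.92083, 163.65000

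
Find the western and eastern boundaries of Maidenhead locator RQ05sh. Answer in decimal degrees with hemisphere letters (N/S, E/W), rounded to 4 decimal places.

Field R=17, Q=16: +17·20° lon, +16·10° lat → SW at lon 160°, lat 70°.
Square 0, 5: +0·2° lon, +5·1° lat → SW at lon 160°, lat 75°.
Subsquare s=18, h=7: +18·0.0833333° lon, +7·0.0416667° lat → SW at lon 161.5°, lat 75.2917°.
Cell spans 0.0833333° lon × 0.0416667° lat.
west 161.5000° E, east 161.5833° E.

161.5000° E, 161.5833° E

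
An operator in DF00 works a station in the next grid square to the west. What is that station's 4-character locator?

CF90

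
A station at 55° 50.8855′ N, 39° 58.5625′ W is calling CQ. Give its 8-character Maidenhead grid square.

Add 180° to longitude and 90° to latitude: 140.02396, 145.84809.
Field: lon ⌊140.02396/20⌋ = 7 → H; lat ⌊145.84809/10⌋ = 14 → O.
Square: lon ⌊0.02396/2⌋ = 0; lat ⌊5.84809/1⌋ = 5.
Subsquare: lon ⌊0.02396/0.0833333⌋ = 0 → a; lat ⌊0.84809/0.0416667⌋ = 20 → u.
Extended square: lon ⌊0.02396/0.00833333⌋ = 2; lat ⌊0.01476/0.00416667⌋ = 3.

HO05au23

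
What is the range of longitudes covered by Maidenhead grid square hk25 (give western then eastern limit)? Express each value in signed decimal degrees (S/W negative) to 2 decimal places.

-36.00, -34.00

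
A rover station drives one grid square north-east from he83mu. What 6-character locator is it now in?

HE83nv

Longitude subsquare m = 12; +1 → 13 = n.
Latitude subsquare u = 20; +1 → 21 = v.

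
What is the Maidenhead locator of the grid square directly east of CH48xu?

Longitude subsquare x = 23; +1 → 24, wraps to 0 = a, carry into square.
Longitude square 4; +1 → 5.
The latitude characters are unchanged.

CH58au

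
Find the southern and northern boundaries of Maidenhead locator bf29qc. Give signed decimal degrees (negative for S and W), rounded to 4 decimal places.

Field B=1, F=5: +1·20° lon, +5·10° lat → SW at lon -160°, lat -40°.
Square 2, 9: +2·2° lon, +9·1° lat → SW at lon -156°, lat -31°.
Subsquare q=16, c=2: +16·0.0833333° lon, +2·0.0416667° lat → SW at lon -154.667°, lat -30.9167°.
Cell spans 0.0833333° lon × 0.0416667° lat.
south -30.9167, north -30.8750.

-30.9167, -30.8750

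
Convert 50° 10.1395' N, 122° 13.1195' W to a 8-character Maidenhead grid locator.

Add 180° to longitude and 90° to latitude: 57.78134, 140.16899.
Field (20°×10°, letters A–R): lon ⌊57.78134/20⌋ = 2 → C; lat ⌊140.16899/10⌋ = 14 → O.
Square (2°×1°, digits 0–9): lon ⌊17.78134/2⌋ = 8; lat ⌊0.16899/1⌋ = 0.
Subsquare (5′×2.5′, letters a–x): lon ⌊1.78134/0.0833333⌋ = 21 → v; lat ⌊0.16899/0.0416667⌋ = 4 → e.
Extended square (30″×15″, digits 0–9): lon ⌊0.03134/0.00833333⌋ = 3; lat ⌊0.00233/0.00416667⌋ = 0.

CO80ve30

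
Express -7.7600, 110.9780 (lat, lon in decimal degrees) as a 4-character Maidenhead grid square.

OI52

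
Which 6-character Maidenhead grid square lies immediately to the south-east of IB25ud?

IB25vc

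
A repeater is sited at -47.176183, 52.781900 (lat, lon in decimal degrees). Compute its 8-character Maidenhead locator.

LE62jt37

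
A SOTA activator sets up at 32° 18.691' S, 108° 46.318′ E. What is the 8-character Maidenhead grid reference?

OF47jq25

Shift to the Maidenhead origin (180°W, 90°S): lon 288.77197, lat 57.68848.
Field: 288.77197/20 → 14 → O, 57.68848/10 → 5 → F; chars OF.
Square: 8.77197/2 → 4, 7.68848/1 → 7; chars 47.
Subsquare: 0.77197/0.0833333 → 9 → j, 0.68848/0.0416667 → 16 → q; chars jq.
Extended square: 0.02197/0.00833333 → 2, 0.02182/0.00416667 → 5; chars 25.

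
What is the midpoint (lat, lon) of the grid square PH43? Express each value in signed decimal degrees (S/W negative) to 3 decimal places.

-16.500, 129.000

Field P=15, H=7: +15·20° lon, +7·10° lat → SW at lon 120°, lat -20°.
Square 4, 3: +4·2° lon, +3·1° lat → SW at lon 128°, lat -17°.
Cell spans 2° lon × 1° lat. Centre is SW corner plus half of each.
latitude -16.500, longitude 129.000.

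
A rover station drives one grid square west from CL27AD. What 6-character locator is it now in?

Longitude subsquare a = 0; −1 → -1, wraps to 23 = x, carry into square.
Longitude square 2; −1 → 1.
The latitude characters are unchanged.

CL17xd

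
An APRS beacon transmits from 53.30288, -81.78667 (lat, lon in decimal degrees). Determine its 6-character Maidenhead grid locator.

EO93ch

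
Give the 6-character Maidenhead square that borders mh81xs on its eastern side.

MH91as

Longitude subsquare x = 23; +1 → 24, wraps to 0 = a, carry into square.
Longitude square 8; +1 → 9.
The latitude characters are unchanged.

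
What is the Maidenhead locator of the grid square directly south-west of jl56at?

Longitude subsquare a = 0; −1 → -1, wraps to 23 = x, carry into square.
Longitude square 5; −1 → 4.
Latitude subsquare t = 19; −1 → 18 = s.

JL46xs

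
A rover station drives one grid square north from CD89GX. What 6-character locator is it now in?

Latitude subsquare x = 23; +1 → 24, wraps to 0 = a, carry into square.
Latitude square 9; +1 → 10, wraps to 0, carry into field.
Latitude field D = 3; +1 → 4 = E.
The longitude characters are unchanged.

CE80ga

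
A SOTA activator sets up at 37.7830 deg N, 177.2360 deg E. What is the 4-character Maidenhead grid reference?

Offset from 180°W / 90°S: lon 357.24°, lat 127.78°.
Field: 357.24/20 → 17 → R, 127.78/10 → 12 → M; chars RM.
Square: 17.24/2 → 8, 7.78/1 → 7; chars 87.

RM87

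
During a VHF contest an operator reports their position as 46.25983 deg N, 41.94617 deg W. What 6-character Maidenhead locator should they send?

Offset from 180°W / 90°S: lon 138.0538°, lat 136.2598°.
Field: 138.0538/20 → 6 → G, 136.2598/10 → 13 → N; chars GN.
Square: 18.0538/2 → 9, 6.2598/1 → 6; chars 96.
Subsquare: 0.0538/0.0833333 → 0 → a, 0.2598/0.0416667 → 6 → g; chars ag.

GN96ag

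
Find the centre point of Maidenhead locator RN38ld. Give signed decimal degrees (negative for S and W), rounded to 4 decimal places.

48.1458, 166.9583

Field R=17, N=13: +17·20° lon, +13·10° lat → SW at lon 160°, lat 40°.
Square 3, 8: +3·2° lon, +8·1° lat → SW at lon 166°, lat 48°.
Subsquare l=11, d=3: +11·0.0833333° lon, +3·0.0416667° lat → SW at lon 166.917°, lat 48.125°.
Cell spans 0.0833333° lon × 0.0416667° lat. Centre is SW corner plus half of each.
latitude 48.1458, longitude 166.9583.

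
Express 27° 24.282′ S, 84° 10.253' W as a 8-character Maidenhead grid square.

Add 180° to longitude and 90° to latitude: 95.82912, 62.59530.
Field: 95.82912/20 → 4 → E, 62.59530/10 → 6 → G; chars EG.
Square: 15.82912/2 → 7, 2.59530/1 → 2; chars 72.
Subsquare: 1.82912/0.0833333 → 21 → v, 0.59530/0.0416667 → 14 → o; chars vo.
Extended square: 0.07912/0.00833333 → 9, 0.01197/0.00416667 → 2; chars 92.

EG72vo92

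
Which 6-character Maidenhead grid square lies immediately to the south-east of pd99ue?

PD99vd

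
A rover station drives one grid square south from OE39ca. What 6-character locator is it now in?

OE38cx

Latitude subsquare a = 0; −1 → -1, wraps to 23 = x, carry into square.
Latitude square 9; −1 → 8.
The longitude characters are unchanged.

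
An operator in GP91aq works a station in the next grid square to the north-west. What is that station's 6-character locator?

Longitude subsquare a = 0; −1 → -1, wraps to 23 = x, carry into square.
Longitude square 9; −1 → 8.
Latitude subsquare q = 16; +1 → 17 = r.

GP81xr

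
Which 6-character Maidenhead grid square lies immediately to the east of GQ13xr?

GQ23ar

Longitude subsquare x = 23; +1 → 24, wraps to 0 = a, carry into square.
Longitude square 1; +1 → 2.
The latitude characters are unchanged.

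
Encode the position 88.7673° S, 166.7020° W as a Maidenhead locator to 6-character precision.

Shift to the Maidenhead origin (180°W, 90°S): lon 13.2980, lat 1.2327.
Field: lon ⌊13.2980/20⌋ = 0 → A; lat ⌊1.2327/10⌋ = 0 → A.
Square: lon ⌊13.2980/2⌋ = 6; lat ⌊1.2327/1⌋ = 1.
Subsquare: lon ⌊1.2980/0.0833333⌋ = 15 → p; lat ⌊0.2327/0.0416667⌋ = 5 → f.

AA61pf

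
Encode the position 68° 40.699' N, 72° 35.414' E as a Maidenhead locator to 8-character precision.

MP68hq02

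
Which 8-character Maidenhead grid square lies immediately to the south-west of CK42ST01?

CK42rt90

Longitude extended square 0; −1 → -1, wraps to 9, carry into subsquare.
Longitude subsquare s = 18; −1 → 17 = r.
Latitude extended square 1; −1 → 0.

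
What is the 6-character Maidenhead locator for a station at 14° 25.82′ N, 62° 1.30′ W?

Shift to the Maidenhead origin (180°W, 90°S): lon 117.9783, lat 104.4303.
Field: lon ⌊117.9783/20⌋ = 5 → F; lat ⌊104.4303/10⌋ = 10 → K.
Square: lon ⌊17.9783/2⌋ = 8; lat ⌊4.4303/1⌋ = 4.
Subsquare: lon ⌊1.9783/0.0833333⌋ = 23 → x; lat ⌊0.4303/0.0416667⌋ = 10 → k.

FK84xk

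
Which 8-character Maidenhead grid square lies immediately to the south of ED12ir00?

ED12iq09

Latitude extended square 0; −1 → -1, wraps to 9, carry into subsquare.
Latitude subsquare r = 17; −1 → 16 = q.
The longitude characters are unchanged.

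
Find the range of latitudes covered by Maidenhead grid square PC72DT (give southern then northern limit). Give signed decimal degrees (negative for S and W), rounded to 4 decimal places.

-67.2083, -67.1667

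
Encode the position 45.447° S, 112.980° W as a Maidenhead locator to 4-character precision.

DE34

Add 180° to longitude and 90° to latitude: 67.02, 44.55.
Field: lon ⌊67.02/20⌋ = 3 → D; lat ⌊44.55/10⌋ = 4 → E.
Square: lon ⌊7.02/2⌋ = 3; lat ⌊4.55/1⌋ = 4.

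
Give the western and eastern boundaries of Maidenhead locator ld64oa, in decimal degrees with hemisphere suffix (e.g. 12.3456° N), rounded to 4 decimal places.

53.1667° E, 53.2500° E

Field L=11, D=3: +11·20° lon, +3·10° lat → SW at lon 40°, lat -60°.
Square 6, 4: +6·2° lon, +4·1° lat → SW at lon 52°, lat -56°.
Subsquare o=14, a=0: +14·0.0833333° lon, +0·0.0416667° lat → SW at lon 53.1667°, lat -56°.
Cell spans 0.0833333° lon × 0.0416667° lat.
west 53.1667° E, east 53.2500° E.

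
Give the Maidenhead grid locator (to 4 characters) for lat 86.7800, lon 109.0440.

OR46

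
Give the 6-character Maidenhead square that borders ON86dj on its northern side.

Latitude subsquare j = 9; +1 → 10 = k.
The longitude characters are unchanged.

ON86dk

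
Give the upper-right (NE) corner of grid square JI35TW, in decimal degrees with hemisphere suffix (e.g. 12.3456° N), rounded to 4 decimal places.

Field J=9, I=8: +9·20° lon, +8·10° lat → SW at lon 0°, lat -10°.
Square 3, 5: +3·2° lon, +5·1° lat → SW at lon 6°, lat -5°.
Subsquare t=19, w=22: +19·0.0833333° lon, +22·0.0416667° lat → SW at lon 7.58333°, lat -4.08333°.
Cell spans 0.0833333° lon × 0.0416667° lat. NE corner is SW corner plus one full cell.
latitude 4.0417° S, longitude 7.6667° E.

4.0417° S, 7.6667° E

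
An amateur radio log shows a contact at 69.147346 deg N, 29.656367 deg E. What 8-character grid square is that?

KP49td85

Add 180° to longitude and 90° to latitude: 209.65637, 159.14735.
Field: lon ⌊209.65637/20⌋ = 10 → K; lat ⌊159.14735/10⌋ = 15 → P.
Square: lon ⌊9.65637/2⌋ = 4; lat ⌊9.14735/1⌋ = 9.
Subsquare: lon ⌊1.65637/0.0833333⌋ = 19 → t; lat ⌊0.14735/0.0416667⌋ = 3 → d.
Extended square: lon ⌊0.07303/0.00833333⌋ = 8; lat ⌊0.02235/0.00416667⌋ = 5.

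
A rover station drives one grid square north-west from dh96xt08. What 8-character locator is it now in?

Longitude extended square 0; −1 → -1, wraps to 9, carry into subsquare.
Longitude subsquare x = 23; −1 → 22 = w.
Latitude extended square 8; +1 → 9.

DH96wt99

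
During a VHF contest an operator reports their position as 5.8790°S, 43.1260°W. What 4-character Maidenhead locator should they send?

Add 180° to longitude and 90° to latitude: 136.87, 84.12.
Field: 136.87/20 → 6 → G, 84.12/10 → 8 → I; chars GI.
Square: 16.87/2 → 8, 4.12/1 → 4; chars 84.

GI84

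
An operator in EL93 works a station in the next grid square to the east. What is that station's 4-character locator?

FL03

Longitude square 9; +1 → 10, wraps to 0, carry into field.
Longitude field E = 4; +1 → 5 = F.
The latitude characters are unchanged.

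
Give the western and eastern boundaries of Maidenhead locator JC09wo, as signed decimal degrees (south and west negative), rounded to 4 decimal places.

Field J=9, C=2: +9·20° lon, +2·10° lat → SW at lon 0°, lat -70°.
Square 0, 9: +0·2° lon, +9·1° lat → SW at lon 0°, lat -61°.
Subsquare w=22, o=14: +22·0.0833333° lon, +14·0.0416667° lat → SW at lon 1.83333°, lat -60.4167°.
Cell spans 0.0833333° lon × 0.0416667° lat.
west 1.8333, east 1.9167.

1.8333, 1.9167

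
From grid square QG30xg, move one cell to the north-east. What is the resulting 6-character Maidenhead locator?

QG40ah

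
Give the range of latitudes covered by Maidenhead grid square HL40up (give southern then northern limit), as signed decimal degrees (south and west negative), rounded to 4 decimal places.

Field H=7, L=11: +7·20° lon, +11·10° lat → SW at lon -40°, lat 20°.
Square 4, 0: +4·2° lon, +0·1° lat → SW at lon -32°, lat 20°.
Subsquare u=20, p=15: +20·0.0833333° lon, +15·0.0416667° lat → SW at lon -30.3333°, lat 20.625°.
Cell spans 0.0833333° lon × 0.0416667° lat.
south 20.6250, north 20.6667.

20.6250, 20.6667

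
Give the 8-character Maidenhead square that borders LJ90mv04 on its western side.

LJ90lv94

Longitude extended square 0; −1 → -1, wraps to 9, carry into subsquare.
Longitude subsquare m = 12; −1 → 11 = l.
The latitude characters are unchanged.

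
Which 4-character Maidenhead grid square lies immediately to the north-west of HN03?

Longitude square 0; −1 → -1, wraps to 9, carry into field.
Longitude field H = 7; −1 → 6 = G.
Latitude square 3; +1 → 4.

GN94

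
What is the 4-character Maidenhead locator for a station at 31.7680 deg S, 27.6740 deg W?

Add 180° to longitude and 90° to latitude: 152.33, 58.23.
Field (20°×10°, letters A–R): 152.33/20 → 7 → H, 58.23/10 → 5 → F; chars HF.
Square (2°×1°, digits 0–9): 12.33/2 → 6, 8.23/1 → 8; chars 68.

HF68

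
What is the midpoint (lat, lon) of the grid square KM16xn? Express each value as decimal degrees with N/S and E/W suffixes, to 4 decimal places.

Field K=10, M=12: +10·20° lon, +12·10° lat → SW at lon 20°, lat 30°.
Square 1, 6: +1·2° lon, +6·1° lat → SW at lon 22°, lat 36°.
Subsquare x=23, n=13: +23·0.0833333° lon, +13·0.0416667° lat → SW at lon 23.9167°, lat 36.5417°.
Cell spans 0.0833333° lon × 0.0416667° lat. Centre is SW corner plus half of each.
latitude 36.5625° N, longitude 23.9583° E.

36.5625° N, 23.9583° E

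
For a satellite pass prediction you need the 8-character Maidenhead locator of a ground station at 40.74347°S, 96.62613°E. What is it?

NE89hg51

Shift to the Maidenhead origin (180°W, 90°S): lon 276.62613, lat 49.25653.
Field: lon ⌊276.62613/20⌋ = 13 → N; lat ⌊49.25653/10⌋ = 4 → E.
Square: lon ⌊16.62613/2⌋ = 8; lat ⌊9.25653/1⌋ = 9.
Subsquare: lon ⌊0.62613/0.0833333⌋ = 7 → h; lat ⌊0.25653/0.0416667⌋ = 6 → g.
Extended square: lon ⌊0.04280/0.00833333⌋ = 5; lat ⌊0.00653/0.00416667⌋ = 1.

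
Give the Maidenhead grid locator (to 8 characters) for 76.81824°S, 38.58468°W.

HB03qe93

Add 180° to longitude and 90° to latitude: 141.41532, 13.18176.
Field: 141.41532/20 → 7 → H, 13.18176/10 → 1 → B; chars HB.
Square: 1.41532/2 → 0, 3.18176/1 → 3; chars 03.
Subsquare: 1.41532/0.0833333 → 16 → q, 0.18176/0.0416667 → 4 → e; chars qe.
Extended square: 0.08199/0.00833333 → 9, 0.01509/0.00416667 → 3; chars 93.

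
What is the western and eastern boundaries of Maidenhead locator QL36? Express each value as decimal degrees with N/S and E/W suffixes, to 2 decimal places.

Field Q=16, L=11: +16·20° lon, +11·10° lat → SW at lon 140°, lat 20°.
Square 3, 6: +3·2° lon, +6·1° lat → SW at lon 146°, lat 26°.
Cell spans 2° lon × 1° lat.
west 146.00° E, east 148.00° E.

146.00° E, 148.00° E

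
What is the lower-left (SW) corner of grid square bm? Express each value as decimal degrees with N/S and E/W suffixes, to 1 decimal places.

30.0° N, 160.0° W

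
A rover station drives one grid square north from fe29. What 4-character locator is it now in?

Latitude square 9; +1 → 10, wraps to 0, carry into field.
Latitude field E = 4; +1 → 5 = F.
The longitude characters are unchanged.

FF20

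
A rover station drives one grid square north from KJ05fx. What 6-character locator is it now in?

Latitude subsquare x = 23; +1 → 24, wraps to 0 = a, carry into square.
Latitude square 5; +1 → 6.
The longitude characters are unchanged.

KJ06fa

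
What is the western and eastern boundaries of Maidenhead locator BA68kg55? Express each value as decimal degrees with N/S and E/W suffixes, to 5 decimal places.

Field B=1, A=0: +1·20° lon, +0·10° lat → SW at lon -160°, lat -90°.
Square 6, 8: +6·2° lon, +8·1° lat → SW at lon -148°, lat -82°.
Subsquare k=10, g=6: +10·0.0833333° lon, +6·0.0416667° lat → SW at lon -147.167°, lat -81.75°.
Extended square 5, 5: +5·0.00833333° lon, +5·0.00416667° lat → SW at lon -147.125°, lat -81.7292°.
Cell spans 0.00833333° lon × 0.00416667° lat.
west 147.12500° W, east 147.11667° W.

147.12500° W, 147.11667° W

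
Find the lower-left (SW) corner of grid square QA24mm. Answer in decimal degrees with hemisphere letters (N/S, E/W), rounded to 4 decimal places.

85.5000° S, 145.0000° E

Field Q=16, A=0: +16·20° lon, +0·10° lat → SW at lon 140°, lat -90°.
Square 2, 4: +2·2° lon, +4·1° lat → SW at lon 144°, lat -86°.
Subsquare m=12, m=12: +12·0.0833333° lon, +12·0.0416667° lat → SW at lon 145°, lat -85.5°.
latitude 85.5000° S, longitude 145.0000° E.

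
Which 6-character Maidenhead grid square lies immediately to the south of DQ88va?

Latitude subsquare a = 0; −1 → -1, wraps to 23 = x, carry into square.
Latitude square 8; −1 → 7.
The longitude characters are unchanged.

DQ87vx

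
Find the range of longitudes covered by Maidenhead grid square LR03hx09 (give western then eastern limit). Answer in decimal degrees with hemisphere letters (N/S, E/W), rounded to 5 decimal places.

Field L=11, R=17: +11·20° lon, +17·10° lat → SW at lon 40°, lat 80°.
Square 0, 3: +0·2° lon, +3·1° lat → SW at lon 40°, lat 83°.
Subsquare h=7, x=23: +7·0.0833333° lon, +23·0.0416667° lat → SW at lon 40.5833°, lat 83.9583°.
Extended square 0, 9: +0·0.00833333° lon, +9·0.00416667° lat → SW at lon 40.5833°, lat 83.9958°.
Cell spans 0.00833333° lon × 0.00416667° lat.
west 40.58333° E, east 40.59167° E.

40.58333° E, 40.59167° E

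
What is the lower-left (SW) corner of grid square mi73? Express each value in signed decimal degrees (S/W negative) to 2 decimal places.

-7.00, 74.00

Field M=12, I=8: +12·20° lon, +8·10° lat → SW at lon 60°, lat -10°.
Square 7, 3: +7·2° lon, +3·1° lat → SW at lon 74°, lat -7°.
latitude -7.00, longitude 74.00.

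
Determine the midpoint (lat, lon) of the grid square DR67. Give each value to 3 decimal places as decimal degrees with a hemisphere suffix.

87.500° N, 107.000° W

Field D=3, R=17: +3·20° lon, +17·10° lat → SW at lon -120°, lat 80°.
Square 6, 7: +6·2° lon, +7·1° lat → SW at lon -108°, lat 87°.
Cell spans 2° lon × 1° lat. Centre is SW corner plus half of each.
latitude 87.500° N, longitude 107.000° W.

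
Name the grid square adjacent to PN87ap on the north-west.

Longitude subsquare a = 0; −1 → -1, wraps to 23 = x, carry into square.
Longitude square 8; −1 → 7.
Latitude subsquare p = 15; +1 → 16 = q.

PN77xq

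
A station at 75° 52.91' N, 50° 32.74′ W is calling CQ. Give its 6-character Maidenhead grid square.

Offset from 180°W / 90°S: lon 129.4543°, lat 165.8818°.
Field (20°×10°, letters A–R): 129.4543/20 → 6 → G, 165.8818/10 → 16 → Q; chars GQ.
Square (2°×1°, digits 0–9): 9.4543/2 → 4, 5.8818/1 → 5; chars 45.
Subsquare (5′×2.5′, letters a–x): 1.4543/0.0833333 → 17 → r, 0.8818/0.0416667 → 21 → v; chars rv.

GQ45rv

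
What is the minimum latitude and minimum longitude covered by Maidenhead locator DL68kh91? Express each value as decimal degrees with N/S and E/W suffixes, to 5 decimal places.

28.29583° N, 107.09167° W

Field D=3, L=11: +3·20° lon, +11·10° lat → SW at lon -120°, lat 20°.
Square 6, 8: +6·2° lon, +8·1° lat → SW at lon -108°, lat 28°.
Subsquare k=10, h=7: +10·0.0833333° lon, +7·0.0416667° lat → SW at lon -107.167°, lat 28.2917°.
Extended square 9, 1: +9·0.00833333° lon, +1·0.00416667° lat → SW at lon -107.092°, lat 28.2958°.
latitude 28.29583° N, longitude 107.09167° W.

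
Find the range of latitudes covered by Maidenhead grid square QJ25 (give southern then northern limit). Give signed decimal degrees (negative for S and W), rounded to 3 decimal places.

Field Q=16, J=9: +16·20° lon, +9·10° lat → SW at lon 140°, lat 0°.
Square 2, 5: +2·2° lon, +5·1° lat → SW at lon 144°, lat 5°.
Cell spans 2° lon × 1° lat.
south 5.000, north 6.000.

5.000, 6.000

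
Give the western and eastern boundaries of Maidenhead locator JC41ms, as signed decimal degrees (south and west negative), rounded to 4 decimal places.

Field J=9, C=2: +9·20° lon, +2·10° lat → SW at lon 0°, lat -70°.
Square 4, 1: +4·2° lon, +1·1° lat → SW at lon 8°, lat -69°.
Subsquare m=12, s=18: +12·0.0833333° lon, +18·0.0416667° lat → SW at lon 9°, lat -68.25°.
Cell spans 0.0833333° lon × 0.0416667° lat.
west 9.0000, east 9.0833.

9.0000, 9.0833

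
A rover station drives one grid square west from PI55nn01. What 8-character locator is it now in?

PI55mn91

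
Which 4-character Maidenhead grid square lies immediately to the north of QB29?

QC20

Latitude square 9; +1 → 10, wraps to 0, carry into field.
Latitude field B = 1; +1 → 2 = C.
The longitude characters are unchanged.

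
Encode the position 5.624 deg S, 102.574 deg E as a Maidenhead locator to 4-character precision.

OI14

Offset from 180°W / 90°S: lon 282.57°, lat 84.38°.
Field: lon ⌊282.57/20⌋ = 14 → O; lat ⌊84.38/10⌋ = 8 → I.
Square: lon ⌊2.57/2⌋ = 1; lat ⌊4.38/1⌋ = 4.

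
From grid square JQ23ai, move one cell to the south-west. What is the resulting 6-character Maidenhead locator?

Longitude subsquare a = 0; −1 → -1, wraps to 23 = x, carry into square.
Longitude square 2; −1 → 1.
Latitude subsquare i = 8; −1 → 7 = h.

JQ13xh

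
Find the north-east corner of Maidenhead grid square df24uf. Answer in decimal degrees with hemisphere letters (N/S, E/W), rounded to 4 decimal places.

Field D=3, F=5: +3·20° lon, +5·10° lat → SW at lon -120°, lat -40°.
Square 2, 4: +2·2° lon, +4·1° lat → SW at lon -116°, lat -36°.
Subsquare u=20, f=5: +20·0.0833333° lon, +5·0.0416667° lat → SW at lon -114.333°, lat -35.7917°.
Cell spans 0.0833333° lon × 0.0416667° lat. NE corner is SW corner plus one full cell.
latitude 35.7500° S, longitude 114.2500° W.

35.7500° S, 114.2500° W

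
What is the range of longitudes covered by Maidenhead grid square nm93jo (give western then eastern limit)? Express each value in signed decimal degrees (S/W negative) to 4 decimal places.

98.7500, 98.8333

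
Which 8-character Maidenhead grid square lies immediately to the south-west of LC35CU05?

LC35bu94

Longitude extended square 0; −1 → -1, wraps to 9, carry into subsquare.
Longitude subsquare c = 2; −1 → 1 = b.
Latitude extended square 5; −1 → 4.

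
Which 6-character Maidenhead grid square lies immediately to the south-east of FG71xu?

FG81at

Longitude subsquare x = 23; +1 → 24, wraps to 0 = a, carry into square.
Longitude square 7; +1 → 8.
Latitude subsquare u = 20; −1 → 19 = t.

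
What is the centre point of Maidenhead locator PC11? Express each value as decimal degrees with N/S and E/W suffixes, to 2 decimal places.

68.50° S, 123.00° E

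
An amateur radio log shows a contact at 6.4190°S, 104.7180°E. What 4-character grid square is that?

Offset from 180°W / 90°S: lon 284.72°, lat 83.58°.
Field: 284.72/20 → 14 → O, 83.58/10 → 8 → I; chars OI.
Square: 4.72/2 → 2, 3.58/1 → 3; chars 23.

OI23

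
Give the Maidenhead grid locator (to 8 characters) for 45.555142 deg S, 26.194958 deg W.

HE64vk66

Shift to the Maidenhead origin (180°W, 90°S): lon 153.80504, lat 44.44486.
Field: 153.80504/20 → 7 → H, 44.44486/10 → 4 → E; chars HE.
Square: 13.80504/2 → 6, 4.44486/1 → 4; chars 64.
Subsquare: 1.80504/0.0833333 → 21 → v, 0.44486/0.0416667 → 10 → k; chars vk.
Extended square: 0.05504/0.00833333 → 6, 0.02819/0.00416667 → 6; chars 66.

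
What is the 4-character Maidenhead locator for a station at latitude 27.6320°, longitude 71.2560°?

ML57

Shift to the Maidenhead origin (180°W, 90°S): lon 251.26, lat 117.63.
Field: lon ⌊251.26/20⌋ = 12 → M; lat ⌊117.63/10⌋ = 11 → L.
Square: lon ⌊11.26/2⌋ = 5; lat ⌊7.63/1⌋ = 7.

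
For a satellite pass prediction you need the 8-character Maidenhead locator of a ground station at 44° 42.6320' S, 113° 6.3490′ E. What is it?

Offset from 180°W / 90°S: lon 293.10582°, lat 45.28947°.
Field (20°×10°, letters A–R): lon ⌊293.10582/20⌋ = 14 → O; lat ⌊45.28947/10⌋ = 4 → E.
Square (2°×1°, digits 0–9): lon ⌊13.10582/2⌋ = 6; lat ⌊5.28947/1⌋ = 5.
Subsquare (5′×2.5′, letters a–x): lon ⌊1.10582/0.0833333⌋ = 13 → n; lat ⌊0.28947/0.0416667⌋ = 6 → g.
Extended square (30″×15″, digits 0–9): lon ⌊0.02248/0.00833333⌋ = 2; lat ⌊0.03947/0.00416667⌋ = 9.

OE65ng29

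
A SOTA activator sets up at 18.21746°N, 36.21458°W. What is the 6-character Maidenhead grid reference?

HK18vf

Add 180° to longitude and 90° to latitude: 143.7854, 108.2175.
Field: lon ⌊143.7854/20⌋ = 7 → H; lat ⌊108.2175/10⌋ = 10 → K.
Square: lon ⌊3.7854/2⌋ = 1; lat ⌊8.2175/1⌋ = 8.
Subsquare: lon ⌊1.7854/0.0833333⌋ = 21 → v; lat ⌊0.2175/0.0416667⌋ = 5 → f.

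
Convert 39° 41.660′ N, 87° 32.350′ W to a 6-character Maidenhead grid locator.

EM69fq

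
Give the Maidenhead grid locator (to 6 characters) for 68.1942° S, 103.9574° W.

DC81at

Offset from 180°W / 90°S: lon 76.0426°, lat 21.8058°.
Field: lon ⌊76.0426/20⌋ = 3 → D; lat ⌊21.8058/10⌋ = 2 → C.
Square: lon ⌊16.0426/2⌋ = 8; lat ⌊1.8058/1⌋ = 1.
Subsquare: lon ⌊0.0426/0.0833333⌋ = 0 → a; lat ⌊0.8058/0.0416667⌋ = 19 → t.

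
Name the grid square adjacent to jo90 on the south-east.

KN09

Longitude square 9; +1 → 10, wraps to 0, carry into field.
Longitude field J = 9; +1 → 10 = K.
Latitude square 0; −1 → -1, wraps to 9, carry into field.
Latitude field O = 14; −1 → 13 = N.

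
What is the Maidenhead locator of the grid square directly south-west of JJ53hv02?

JJ53gv91

Longitude extended square 0; −1 → -1, wraps to 9, carry into subsquare.
Longitude subsquare h = 7; −1 → 6 = g.
Latitude extended square 2; −1 → 1.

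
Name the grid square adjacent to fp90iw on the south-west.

FP90hv

Longitude subsquare i = 8; −1 → 7 = h.
Latitude subsquare w = 22; −1 → 21 = v.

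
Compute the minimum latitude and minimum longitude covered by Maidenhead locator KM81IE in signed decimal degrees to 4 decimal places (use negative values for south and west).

Field K=10, M=12: +10·20° lon, +12·10° lat → SW at lon 20°, lat 30°.
Square 8, 1: +8·2° lon, +1·1° lat → SW at lon 36°, lat 31°.
Subsquare i=8, e=4: +8·0.0833333° lon, +4·0.0416667° lat → SW at lon 36.6667°, lat 31.1667°.
latitude 31.1667, longitude 36.6667.

31.1667, 36.6667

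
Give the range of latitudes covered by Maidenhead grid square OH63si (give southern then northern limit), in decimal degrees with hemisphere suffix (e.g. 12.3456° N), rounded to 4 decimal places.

16.6667° S, 16.6250° S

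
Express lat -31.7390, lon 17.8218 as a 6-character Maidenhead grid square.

Offset from 180°W / 90°S: lon 197.8218°, lat 58.2610°.
Field: lon ⌊197.8218/20⌋ = 9 → J; lat ⌊58.2610/10⌋ = 5 → F.
Square: lon ⌊17.8218/2⌋ = 8; lat ⌊8.2610/1⌋ = 8.
Subsquare: lon ⌊1.8218/0.0833333⌋ = 21 → v; lat ⌊0.2610/0.0416667⌋ = 6 → g.

JF88vg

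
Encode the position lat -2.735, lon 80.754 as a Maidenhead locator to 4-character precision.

Add 180° to longitude and 90° to latitude: 260.75, 87.27.
Field: 260.75/20 → 13 → N, 87.27/10 → 8 → I; chars NI.
Square: 0.75/2 → 0, 7.27/1 → 7; chars 07.

NI07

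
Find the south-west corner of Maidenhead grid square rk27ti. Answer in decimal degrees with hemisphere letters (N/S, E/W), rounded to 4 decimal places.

Field R=17, K=10: +17·20° lon, +10·10° lat → SW at lon 160°, lat 10°.
Square 2, 7: +2·2° lon, +7·1° lat → SW at lon 164°, lat 17°.
Subsquare t=19, i=8: +19·0.0833333° lon, +8·0.0416667° lat → SW at lon 165.583°, lat 17.3333°.
latitude 17.3333° N, longitude 165.5833° E.

17.3333° N, 165.5833° E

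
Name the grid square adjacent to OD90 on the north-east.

PD01

Longitude square 9; +1 → 10, wraps to 0, carry into field.
Longitude field O = 14; +1 → 15 = P.
Latitude square 0; +1 → 1.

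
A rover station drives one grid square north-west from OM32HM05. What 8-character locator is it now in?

OM32gm96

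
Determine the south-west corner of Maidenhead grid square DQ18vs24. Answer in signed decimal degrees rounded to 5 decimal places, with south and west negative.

78.76667, -116.23333

Field D=3, Q=16: +3·20° lon, +16·10° lat → SW at lon -120°, lat 70°.
Square 1, 8: +1·2° lon, +8·1° lat → SW at lon -118°, lat 78°.
Subsquare v=21, s=18: +21·0.0833333° lon, +18·0.0416667° lat → SW at lon -116.25°, lat 78.75°.
Extended square 2, 4: +2·0.00833333° lon, +4·0.00416667° lat → SW at lon -116.233°, lat 78.7667°.
latitude 78.76667, longitude -116.23333.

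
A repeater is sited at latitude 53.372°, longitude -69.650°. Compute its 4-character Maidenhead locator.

FO53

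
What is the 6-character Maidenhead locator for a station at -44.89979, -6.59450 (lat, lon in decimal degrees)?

IE65qc

Shift to the Maidenhead origin (180°W, 90°S): lon 173.4055, lat 45.1002.
Field: 173.4055/20 → 8 → I, 45.1002/10 → 4 → E; chars IE.
Square: 13.4055/2 → 6, 5.1002/1 → 5; chars 65.
Subsquare: 1.4055/0.0833333 → 16 → q, 0.1002/0.0416667 → 2 → c; chars qc.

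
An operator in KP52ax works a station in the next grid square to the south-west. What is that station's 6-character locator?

Longitude subsquare a = 0; −1 → -1, wraps to 23 = x, carry into square.
Longitude square 5; −1 → 4.
Latitude subsquare x = 23; −1 → 22 = w.

KP42xw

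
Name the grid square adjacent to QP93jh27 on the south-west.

Longitude extended square 2; −1 → 1.
Latitude extended square 7; −1 → 6.

QP93jh16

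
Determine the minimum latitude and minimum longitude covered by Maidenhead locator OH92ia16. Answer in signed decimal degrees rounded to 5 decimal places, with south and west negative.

-17.97500, 118.67500

Field O=14, H=7: +14·20° lon, +7·10° lat → SW at lon 100°, lat -20°.
Square 9, 2: +9·2° lon, +2·1° lat → SW at lon 118°, lat -18°.
Subsquare i=8, a=0: +8·0.0833333° lon, +0·0.0416667° lat → SW at lon 118.667°, lat -18°.
Extended square 1, 6: +1·0.00833333° lon, +6·0.00416667° lat → SW at lon 118.675°, lat -17.975°.
latitude -17.97500, longitude 118.67500.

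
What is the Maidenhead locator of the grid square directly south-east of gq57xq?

GQ67ap

Longitude subsquare x = 23; +1 → 24, wraps to 0 = a, carry into square.
Longitude square 5; +1 → 6.
Latitude subsquare q = 16; −1 → 15 = p.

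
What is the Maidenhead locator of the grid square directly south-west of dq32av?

DQ22xu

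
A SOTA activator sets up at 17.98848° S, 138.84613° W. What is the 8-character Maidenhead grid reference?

CH02na82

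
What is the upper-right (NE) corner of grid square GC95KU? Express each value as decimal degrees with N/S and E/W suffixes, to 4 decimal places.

64.1250° S, 41.0833° W

Field G=6, C=2: +6·20° lon, +2·10° lat → SW at lon -60°, lat -70°.
Square 9, 5: +9·2° lon, +5·1° lat → SW at lon -42°, lat -65°.
Subsquare k=10, u=20: +10·0.0833333° lon, +20·0.0416667° lat → SW at lon -41.1667°, lat -64.1667°.
Cell spans 0.0833333° lon × 0.0416667° lat. NE corner is SW corner plus one full cell.
latitude 64.1250° S, longitude 41.0833° W.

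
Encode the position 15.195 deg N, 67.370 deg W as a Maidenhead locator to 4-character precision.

FK65

Offset from 180°W / 90°S: lon 112.63°, lat 105.19°.
Field: lon ⌊112.63/20⌋ = 5 → F; lat ⌊105.19/10⌋ = 10 → K.
Square: lon ⌊12.63/2⌋ = 6; lat ⌊5.19/1⌋ = 5.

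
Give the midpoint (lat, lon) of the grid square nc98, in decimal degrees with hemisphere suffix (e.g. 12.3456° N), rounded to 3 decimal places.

61.500° S, 99.000° E

Field N=13, C=2: +13·20° lon, +2·10° lat → SW at lon 80°, lat -70°.
Square 9, 8: +9·2° lon, +8·1° lat → SW at lon 98°, lat -62°.
Cell spans 2° lon × 1° lat. Centre is SW corner plus half of each.
latitude 61.500° S, longitude 99.000° E.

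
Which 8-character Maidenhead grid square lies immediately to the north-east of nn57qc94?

Longitude extended square 9; +1 → 10, wraps to 0, carry into subsquare.
Longitude subsquare q = 16; +1 → 17 = r.
Latitude extended square 4; +1 → 5.

NN57rc05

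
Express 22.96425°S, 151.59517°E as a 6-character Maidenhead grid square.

Add 180° to longitude and 90° to latitude: 331.5952, 67.0358.
Field: 331.5952/20 → 16 → Q, 67.0358/10 → 6 → G; chars QG.
Square: 11.5952/2 → 5, 7.0358/1 → 7; chars 57.
Subsquare: 1.5952/0.0833333 → 19 → t, 0.0358/0.0416667 → 0 → a; chars ta.

QG57ta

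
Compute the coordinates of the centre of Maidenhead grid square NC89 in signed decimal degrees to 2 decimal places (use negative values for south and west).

Field N=13, C=2: +13·20° lon, +2·10° lat → SW at lon 80°, lat -70°.
Square 8, 9: +8·2° lon, +9·1° lat → SW at lon 96°, lat -61°.
Cell spans 2° lon × 1° lat. Centre is SW corner plus half of each.
latitude -60.50, longitude 97.00.

-60.50, 97.00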